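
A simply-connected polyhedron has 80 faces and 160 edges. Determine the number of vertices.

82

Here V − E + F = 2.
V = 2 + E − F = 2 + 160 − 80 = 82.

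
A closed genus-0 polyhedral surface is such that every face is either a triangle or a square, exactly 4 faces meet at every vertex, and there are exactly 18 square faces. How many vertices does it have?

24

Let x be the number of triangles; then F = 18 + x.
Edge–face incidences: 2E = 4·18 + 3·x = 72 + 3x.
Every vertex has degree 4, so 4V = 2E.
Euler: V − E + F = 2 ⇒ (2E)/4 − E + (18 + x) = 2.
Multiply by 8: 2·(2E) − 4·(2E) + 8·(18 + x) = 16, i.e. 144 + 8x − 2·(72 + 3x) = 16.
Collecting terms: 2x = 16, so x = 8.
Then 2E = 72 + 3·8 = 96, so E = 48, V = 2E/4 = 24, F = 18 + 8 = 26.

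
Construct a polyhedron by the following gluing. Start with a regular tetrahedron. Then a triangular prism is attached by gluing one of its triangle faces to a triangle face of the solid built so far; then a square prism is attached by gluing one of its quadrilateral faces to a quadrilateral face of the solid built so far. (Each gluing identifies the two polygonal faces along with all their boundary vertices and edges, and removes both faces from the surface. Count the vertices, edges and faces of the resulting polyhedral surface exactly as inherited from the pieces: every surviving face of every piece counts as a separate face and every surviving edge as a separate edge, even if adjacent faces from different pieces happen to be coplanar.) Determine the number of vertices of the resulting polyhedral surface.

A regular tetrahedron: V=4, E=6, F=4.
Attach a triangular prism (V=6, E=9, F=5) along a 3-gon: merge 3 vertices and 3 edges, delete both glued faces → V=7, E=12, F=7.
Attach a square prism (V=8, E=12, F=6) along a 4-gon: merge 4 vertices and 4 edges, delete both glued faces → V=11, E=20, F=11.
Check: V − E + F = 11 − 20 + 11 = 2.

11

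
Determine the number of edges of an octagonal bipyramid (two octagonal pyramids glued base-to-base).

A bipyramid over an n-gon has 2n triangular faces and n + 2 vertices: V = 8 + 2 = 10, E = 3·8 = 24, F = 2·8 = 16.

24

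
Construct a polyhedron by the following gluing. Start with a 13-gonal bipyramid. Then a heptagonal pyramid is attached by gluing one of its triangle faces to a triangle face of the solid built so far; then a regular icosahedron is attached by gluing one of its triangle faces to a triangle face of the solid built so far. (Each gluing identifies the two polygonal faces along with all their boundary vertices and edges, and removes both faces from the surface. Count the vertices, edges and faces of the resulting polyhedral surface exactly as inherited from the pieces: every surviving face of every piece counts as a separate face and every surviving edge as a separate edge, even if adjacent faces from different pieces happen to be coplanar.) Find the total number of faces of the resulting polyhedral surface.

A 13-gonal bipyramid: V=15, E=39, F=26.
Attach a heptagonal pyramid (V=8, E=14, F=8) along a 3-gon: merge 3 vertices and 3 edges, delete both glued faces → V=20, E=50, F=32.
Attach a regular icosahedron (V=12, E=30, F=20) along a 3-gon: merge 3 vertices and 3 edges, delete both glued faces → V=29, E=77, F=50.
Check: V − E + F = 29 − 77 + 50 = 2.

50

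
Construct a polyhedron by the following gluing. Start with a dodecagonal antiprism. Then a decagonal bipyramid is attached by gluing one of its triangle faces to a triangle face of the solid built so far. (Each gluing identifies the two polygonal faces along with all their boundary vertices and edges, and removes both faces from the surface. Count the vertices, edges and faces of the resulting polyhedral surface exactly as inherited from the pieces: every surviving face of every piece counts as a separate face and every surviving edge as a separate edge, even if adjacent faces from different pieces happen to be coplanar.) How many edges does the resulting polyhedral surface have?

A dodecagonal antiprism: V=24, E=48, F=26.
Attach a decagonal bipyramid (V=12, E=30, F=20) along a 3-gon: merge 3 vertices and 3 edges, delete both glued faces → V=33, E=75, F=44.
Check: V − E + F = 33 − 75 + 44 = 2.

75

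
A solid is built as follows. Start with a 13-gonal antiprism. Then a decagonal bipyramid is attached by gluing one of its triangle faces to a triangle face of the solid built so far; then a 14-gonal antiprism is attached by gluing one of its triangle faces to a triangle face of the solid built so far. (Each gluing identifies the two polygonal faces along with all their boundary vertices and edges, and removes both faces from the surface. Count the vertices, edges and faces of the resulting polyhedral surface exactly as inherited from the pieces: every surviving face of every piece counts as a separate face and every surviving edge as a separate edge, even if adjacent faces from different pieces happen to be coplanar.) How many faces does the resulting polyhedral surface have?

74

A 13-gonal antiprism: V=26, E=52, F=28.
Attach a decagonal bipyramid (V=12, E=30, F=20) along a 3-gon: merge 3 vertices and 3 edges, delete both glued faces → V=35, E=79, F=46.
Attach a 14-gonal antiprism (V=28, E=56, F=30) along a 3-gon: merge 3 vertices and 3 edges, delete both glued faces → V=60, E=132, F=74.
Check: V − E + F = 60 − 132 + 74 = 2.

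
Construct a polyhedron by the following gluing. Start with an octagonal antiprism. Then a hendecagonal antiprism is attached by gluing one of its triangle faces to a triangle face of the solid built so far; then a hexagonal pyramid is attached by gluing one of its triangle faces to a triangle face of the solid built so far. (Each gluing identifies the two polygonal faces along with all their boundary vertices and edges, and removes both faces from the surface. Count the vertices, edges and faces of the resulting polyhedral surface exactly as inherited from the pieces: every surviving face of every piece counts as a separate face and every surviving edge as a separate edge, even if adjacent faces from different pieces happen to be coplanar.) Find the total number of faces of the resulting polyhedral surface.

45

An octagonal antiprism: V=16, E=32, F=18.
Attach a hendecagonal antiprism (V=22, E=44, F=24) along a 3-gon: merge 3 vertices and 3 edges, delete both glued faces → V=35, E=73, F=40.
Attach a hexagonal pyramid (V=7, E=12, F=7) along a 3-gon: merge 3 vertices and 3 edges, delete both glued faces → V=39, E=82, F=45.
Check: V − E + F = 39 − 82 + 45 = 2.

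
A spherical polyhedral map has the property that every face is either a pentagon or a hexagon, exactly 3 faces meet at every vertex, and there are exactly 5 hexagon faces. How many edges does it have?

45

Let x be the number of pentagons; then F = 5 + x.
Edge–face incidences: 2E = 6·5 + 5·x = 30 + 5x.
Every vertex has degree 3, so 3V = 2E.
Euler: V − E + F = 2 ⇒ (2E)/3 − E + (5 + x) = 2.
Multiply by 6: 2·(2E) − 3·(2E) + 6·(5 + x) = 12, i.e. 30 + 6x − (30 + 5x) = 12.
Collecting terms: x = 12.
Then 2E = 30 + 5·12 = 90, so E = 45, V = 2E/3 = 30, F = 5 + 12 = 17.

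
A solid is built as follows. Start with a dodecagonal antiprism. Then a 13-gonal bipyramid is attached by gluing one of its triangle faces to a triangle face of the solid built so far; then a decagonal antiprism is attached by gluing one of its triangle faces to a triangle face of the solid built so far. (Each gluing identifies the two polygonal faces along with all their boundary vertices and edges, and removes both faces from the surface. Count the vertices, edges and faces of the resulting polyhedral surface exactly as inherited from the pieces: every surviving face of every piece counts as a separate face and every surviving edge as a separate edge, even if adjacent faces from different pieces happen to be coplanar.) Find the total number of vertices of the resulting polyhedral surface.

53

A dodecagonal antiprism: V=24, E=48, F=26.
Attach a 13-gonal bipyramid (V=15, E=39, F=26) along a 3-gon: merge 3 vertices and 3 edges, delete both glued faces → V=36, E=84, F=50.
Attach a decagonal antiprism (V=20, E=40, F=22) along a 3-gon: merge 3 vertices and 3 edges, delete both glued faces → V=53, E=121, F=70.
Check: V − E + F = 53 − 121 + 70 = 2.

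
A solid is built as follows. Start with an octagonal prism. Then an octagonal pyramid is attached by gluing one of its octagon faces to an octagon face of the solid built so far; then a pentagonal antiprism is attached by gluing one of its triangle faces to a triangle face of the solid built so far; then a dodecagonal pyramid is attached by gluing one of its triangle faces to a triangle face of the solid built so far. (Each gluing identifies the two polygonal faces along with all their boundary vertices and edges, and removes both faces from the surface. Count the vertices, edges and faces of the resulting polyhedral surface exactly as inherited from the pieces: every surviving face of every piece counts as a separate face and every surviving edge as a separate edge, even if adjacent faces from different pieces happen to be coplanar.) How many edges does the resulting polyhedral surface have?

An octagonal prism: V=16, E=24, F=10.
Attach an octagonal pyramid (V=9, E=16, F=9) along an 8-gon: merge 8 vertices and 8 edges, delete both glued faces → V=17, E=32, F=17.
Attach a pentagonal antiprism (V=10, E=20, F=12) along a 3-gon: merge 3 vertices and 3 edges, delete both glued faces → V=24, E=49, F=27.
Attach a dodecagonal pyramid (V=13, E=24, F=13) along a 3-gon: merge 3 vertices and 3 edges, delete both glued faces → V=34, E=70, F=38.
Check: V − E + F = 34 − 70 + 38 = 2.

70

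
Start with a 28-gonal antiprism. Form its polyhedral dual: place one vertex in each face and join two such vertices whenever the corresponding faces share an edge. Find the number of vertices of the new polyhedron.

58

The base solid has V = 56, E = 112, F = 58.
The dual swaps V and F and preserves E: V′ = F = 58, E′ = E = 112, F′ = V = 56.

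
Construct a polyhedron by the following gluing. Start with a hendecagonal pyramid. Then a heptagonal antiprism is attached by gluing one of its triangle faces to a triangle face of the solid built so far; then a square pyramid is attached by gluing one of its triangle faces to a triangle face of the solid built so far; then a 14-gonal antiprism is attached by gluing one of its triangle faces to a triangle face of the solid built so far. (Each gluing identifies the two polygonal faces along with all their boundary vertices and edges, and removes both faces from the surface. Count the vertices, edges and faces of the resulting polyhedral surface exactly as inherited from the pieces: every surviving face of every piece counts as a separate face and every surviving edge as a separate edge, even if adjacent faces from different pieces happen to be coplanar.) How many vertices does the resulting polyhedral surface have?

A hendecagonal pyramid: V=12, E=22, F=12.
Attach a heptagonal antiprism (V=14, E=28, F=16) along a 3-gon: merge 3 vertices and 3 edges, delete both glued faces → V=23, E=47, F=26.
Attach a square pyramid (V=5, E=8, F=5) along a 3-gon: merge 3 vertices and 3 edges, delete both glued faces → V=25, E=52, F=29.
Attach a 14-gonal antiprism (V=28, E=56, F=30) along a 3-gon: merge 3 vertices and 3 edges, delete both glued faces → V=50, E=105, F=57.
Check: V − E + F = 50 − 105 + 57 = 2.

50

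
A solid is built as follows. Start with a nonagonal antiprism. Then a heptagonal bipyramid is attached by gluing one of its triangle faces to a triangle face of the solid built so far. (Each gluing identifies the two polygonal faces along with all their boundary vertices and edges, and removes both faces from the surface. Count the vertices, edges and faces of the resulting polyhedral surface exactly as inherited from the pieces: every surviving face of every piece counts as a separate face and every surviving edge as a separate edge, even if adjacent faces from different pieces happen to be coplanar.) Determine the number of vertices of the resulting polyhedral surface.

24

A nonagonal antiprism: V=18, E=36, F=20.
Attach a heptagonal bipyramid (V=9, E=21, F=14) along a 3-gon: merge 3 vertices and 3 edges, delete both glued faces → V=24, E=54, F=32.
Check: V − E + F = 24 − 54 + 32 = 2.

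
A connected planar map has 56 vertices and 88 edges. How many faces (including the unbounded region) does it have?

34

Euler's formula for a connected plane graph: V − E + F = 2, so F = 2 − 56 + 88 = 34.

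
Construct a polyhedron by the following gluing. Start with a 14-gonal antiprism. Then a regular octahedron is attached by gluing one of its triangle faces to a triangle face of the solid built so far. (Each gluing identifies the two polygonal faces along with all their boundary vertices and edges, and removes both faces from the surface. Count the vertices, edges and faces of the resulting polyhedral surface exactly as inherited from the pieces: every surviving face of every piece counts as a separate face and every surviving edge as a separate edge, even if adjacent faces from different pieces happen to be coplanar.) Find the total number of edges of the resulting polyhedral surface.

A 14-gonal antiprism: V=28, E=56, F=30.
Attach a regular octahedron (V=6, E=12, F=8) along a 3-gon: merge 3 vertices and 3 edges, delete both glued faces → V=31, E=65, F=36.
Check: V − E + F = 31 − 65 + 36 = 2.

65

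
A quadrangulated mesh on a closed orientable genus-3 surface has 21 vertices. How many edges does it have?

χ = 2 − 2·3 = -4, and every face is a square so 4F = 2E.
V − E + F = -4 with E = 4F/2 gives 21 − (4/2 − 1)·F = -4, so F = 25 and E = 50.

50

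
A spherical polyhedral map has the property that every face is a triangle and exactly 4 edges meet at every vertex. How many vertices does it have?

6

Each face has 3 edges and each edge borders two faces, so 2E = 3F.
Each vertex has degree 4, so 4V = 2E and hence V = 3F/4.
Euler: V − E + F = 2 ⇒ (3F/4) − (3F/2) + F = 2.
Multiply by 8: (6 − 12 + 8)F = 16, i.e. 2F = 16.
So F = 8, E = 3·8/2 = 12, V = 3·8/4 = 6.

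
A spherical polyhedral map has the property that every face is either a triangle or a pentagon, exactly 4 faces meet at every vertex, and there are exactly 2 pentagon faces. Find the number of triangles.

10

Let x be the number of triangles; then F = 2 + x.
Edge–face incidences: 2E = 5·2 + 3·x = 10 + 3x.
Every vertex has degree 4, so 4V = 2E.
Euler: V − E + F = 2 ⇒ (2E)/4 − E + (2 + x) = 2.
Multiply by 8: 2·(2E) − 4·(2E) + 8·(2 + x) = 16, i.e. 16 + 8x − 2·(10 + 3x) = 16.
Collecting terms: 2x − 4 = 16, so 2x = 20, so x = 10.
Then 2E = 10 + 3·10 = 40, so E = 20, V = 2E/4 = 10, F = 2 + 10 = 12.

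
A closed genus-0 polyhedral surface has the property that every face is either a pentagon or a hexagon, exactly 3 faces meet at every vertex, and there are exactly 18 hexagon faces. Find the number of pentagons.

12

Let x be the number of pentagons; then F = 18 + x.
Edge–face incidences: 2E = 6·18 + 5·x = 108 + 5x.
Every vertex has degree 3, so 3V = 2E.
Euler: V − E + F = 2 ⇒ (2E)/3 − E + (18 + x) = 2.
Multiply by 6: 2·(2E) − 3·(2E) + 6·(18 + x) = 12, i.e. 108 + 6x − (108 + 5x) = 12.
Collecting terms: x = 12.
Then 2E = 108 + 5·12 = 168, so E = 84, V = 2E/3 = 56, F = 18 + 12 = 30.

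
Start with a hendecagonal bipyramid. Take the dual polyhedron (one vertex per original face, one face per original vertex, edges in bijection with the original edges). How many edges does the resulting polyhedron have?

The base solid has V = 13, E = 33, F = 22.
The dual swaps V and F and preserves E: V′ = F = 22, E′ = E = 33, F′ = V = 13.

33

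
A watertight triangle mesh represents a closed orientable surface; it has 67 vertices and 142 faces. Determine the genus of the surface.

3

Every face is a triangle, so 2E = 3·142 = 426, giving E = 213.
χ = V − E + F = 67 − 213 + 142 = -4.
For a closed orientable surface χ = 2 − 2g, so g = (2 − (-4))/2 = 3.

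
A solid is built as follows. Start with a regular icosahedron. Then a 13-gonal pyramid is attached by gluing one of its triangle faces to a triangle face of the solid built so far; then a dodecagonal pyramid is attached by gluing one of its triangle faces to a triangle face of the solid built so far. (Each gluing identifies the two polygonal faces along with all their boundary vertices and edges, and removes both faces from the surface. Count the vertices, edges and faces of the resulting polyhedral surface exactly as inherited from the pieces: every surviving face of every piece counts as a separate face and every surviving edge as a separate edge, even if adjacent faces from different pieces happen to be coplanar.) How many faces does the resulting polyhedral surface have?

A regular icosahedron: V=12, E=30, F=20.
Attach a 13-gonal pyramid (V=14, E=26, F=14) along a 3-gon: merge 3 vertices and 3 edges, delete both glued faces → V=23, E=53, F=32.
Attach a dodecagonal pyramid (V=13, E=24, F=13) along a 3-gon: merge 3 vertices and 3 edges, delete both glued faces → V=33, E=74, F=43.
Check: V − E + F = 33 − 74 + 43 = 2.

43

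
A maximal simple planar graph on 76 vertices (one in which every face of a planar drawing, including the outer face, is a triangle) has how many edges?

222

In a plane triangulation 3F = 2E and V − E + F = 2, so E = 3V − 6 = 3·76 − 6 = 222.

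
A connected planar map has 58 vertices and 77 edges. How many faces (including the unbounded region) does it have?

Euler's formula for a connected plane graph: V − E + F = 2, so F = 2 − 58 + 77 = 21.

21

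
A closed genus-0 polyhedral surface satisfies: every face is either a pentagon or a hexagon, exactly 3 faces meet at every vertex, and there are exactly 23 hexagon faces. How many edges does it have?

Let x be the number of pentagons; then F = 23 + x.
Edge–face incidences: 2E = 6·23 + 5·x = 138 + 5x.
Every vertex has degree 3, so 3V = 2E.
Euler: V − E + F = 2 ⇒ (2E)/3 − E + (23 + x) = 2.
Multiply by 6: 2·(2E) − 3·(2E) + 6·(23 + x) = 12, i.e. 138 + 6x − (138 + 5x) = 12.
Collecting terms: x = 12.
Then 2E = 138 + 5·12 = 198, so E = 99, V = 2E/3 = 66, F = 23 + 12 = 35.

99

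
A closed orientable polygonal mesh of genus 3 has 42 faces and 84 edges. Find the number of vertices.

For a closed orientable surface of genus 3, χ = 2 − 2·3 = -4.
V = -4 + E − F = -4 + 84 − 42 = 38.

38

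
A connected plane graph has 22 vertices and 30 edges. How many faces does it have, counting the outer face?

10

Euler's formula for a connected plane graph: V − E + F = 2, so F = 2 − 22 + 30 = 10.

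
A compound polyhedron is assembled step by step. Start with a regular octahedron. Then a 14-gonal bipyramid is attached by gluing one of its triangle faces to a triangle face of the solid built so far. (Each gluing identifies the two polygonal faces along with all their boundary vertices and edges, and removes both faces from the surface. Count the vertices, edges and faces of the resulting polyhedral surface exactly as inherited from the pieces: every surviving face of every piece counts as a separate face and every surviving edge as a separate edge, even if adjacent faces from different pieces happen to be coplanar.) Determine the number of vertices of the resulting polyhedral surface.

19

A regular octahedron: V=6, E=12, F=8.
Attach a 14-gonal bipyramid (V=16, E=42, F=28) along a 3-gon: merge 3 vertices and 3 edges, delete both glued faces → V=19, E=51, F=34.
Check: V − E + F = 19 − 51 + 34 = 2.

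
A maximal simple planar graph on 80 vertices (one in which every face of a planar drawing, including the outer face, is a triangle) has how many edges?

In a plane triangulation 3F = 2E and V − E + F = 2, so E = 3V − 6 = 3·80 − 6 = 234.

234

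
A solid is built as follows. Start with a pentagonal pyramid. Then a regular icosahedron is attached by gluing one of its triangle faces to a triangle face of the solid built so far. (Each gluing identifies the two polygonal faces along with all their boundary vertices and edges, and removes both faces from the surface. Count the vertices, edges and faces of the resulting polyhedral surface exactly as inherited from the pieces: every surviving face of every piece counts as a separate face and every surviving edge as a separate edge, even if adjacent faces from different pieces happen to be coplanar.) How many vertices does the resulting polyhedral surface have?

A pentagonal pyramid: V=6, E=10, F=6.
Attach a regular icosahedron (V=12, E=30, F=20) along a 3-gon: merge 3 vertices and 3 edges, delete both glued faces → V=15, E=37, F=24.
Check: V − E + F = 15 − 37 + 24 = 2.

15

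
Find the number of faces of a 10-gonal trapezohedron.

20

The n-trapezohedron (dual of the n-antiprism) has V = 2·10 + 2 = 22, E = 4·10 = 40, F = 2·10 = 20.
Check: V − E + F = 22 − 40 + 20 = 2.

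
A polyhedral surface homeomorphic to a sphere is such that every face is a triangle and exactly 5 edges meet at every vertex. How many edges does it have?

30

Each face has 3 edges and each edge borders two faces, so 2E = 3F.
Each vertex has degree 5, so 5V = 2E and hence V = 3F/5.
Euler: V − E + F = 2 ⇒ (3F/5) − (3F/2) + F = 2.
Multiply by 10: (6 − 15 + 10)F = 20, i.e. 1F = 20.
So F = 20, E = 3·20/2 = 30, V = 3·20/5 = 12.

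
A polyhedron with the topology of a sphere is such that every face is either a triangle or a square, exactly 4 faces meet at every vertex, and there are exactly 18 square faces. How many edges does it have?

48

Let x be the number of triangles; then F = 18 + x.
Edge–face incidences: 2E = 4·18 + 3·x = 72 + 3x.
Every vertex has degree 4, so 4V = 2E.
Euler: V − E + F = 2 ⇒ (2E)/4 − E + (18 + x) = 2.
Multiply by 8: 2·(2E) − 4·(2E) + 8·(18 + x) = 16, i.e. 144 + 8x − 2·(72 + 3x) = 16.
Collecting terms: 2x = 16, so x = 8.
Then 2E = 72 + 3·8 = 96, so E = 48, V = 2E/4 = 24, F = 18 + 8 = 26.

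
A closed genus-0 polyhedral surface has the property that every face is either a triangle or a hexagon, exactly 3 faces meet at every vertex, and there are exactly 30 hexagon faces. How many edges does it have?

96

Let x be the number of triangles; then F = 30 + x.
Edge–face incidences: 2E = 6·30 + 3·x = 180 + 3x.
Every vertex has degree 3, so 3V = 2E.
Euler: V − E + F = 2 ⇒ (2E)/3 − E + (30 + x) = 2.
Multiply by 6: 2·(2E) − 3·(2E) + 6·(30 + x) = 12, i.e. 180 + 6x − (180 + 3x) = 12.
Collecting terms: 3x = 12, so x = 4.
Then 2E = 180 + 3·4 = 192, so E = 96, V = 2E/3 = 64, F = 30 + 4 = 34.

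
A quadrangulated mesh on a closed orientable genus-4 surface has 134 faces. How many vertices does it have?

128

χ = 2 − 2·4 = -6, and every face is a square so 4F = 2E.
E = 4·134/2 = 268. Then V = -6 + E − F = -6 + 268 − 134 = 128.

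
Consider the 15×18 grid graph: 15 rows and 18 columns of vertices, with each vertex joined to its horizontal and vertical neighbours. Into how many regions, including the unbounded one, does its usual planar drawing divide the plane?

The grid has V = 15·18 = 270 vertices and E = 15·17 + 18·14 = 507 edges.
F = 2 − V + E = 2 − 270 + 507 = 239.

239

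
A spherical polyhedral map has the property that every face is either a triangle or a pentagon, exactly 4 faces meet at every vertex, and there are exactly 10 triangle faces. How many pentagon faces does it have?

2

Let x be the number of pentagons; then F = 10 + x.
Edge–face incidences: 2E = 3·10 + 5·x = 30 + 5x.
Every vertex has degree 4, so 4V = 2E.
Euler: V − E + F = 2 ⇒ (2E)/4 − E + (10 + x) = 2.
Multiply by 8: 2·(2E) − 4·(2E) + 8·(10 + x) = 16, i.e. 80 + 8x − 2·(30 + 5x) = 16.
Collecting terms: −2x + 20 = 16, so −2x = −4, so x = 2.
Then 2E = 30 + 5·2 = 40, so E = 20, V = 2E/4 = 10, F = 10 + 2 = 12.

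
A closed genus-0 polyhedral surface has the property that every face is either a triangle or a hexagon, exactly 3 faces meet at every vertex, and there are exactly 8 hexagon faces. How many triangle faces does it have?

Let x be the number of triangles; then F = 8 + x.
Edge–face incidences: 2E = 6·8 + 3·x = 48 + 3x.
Every vertex has degree 3, so 3V = 2E.
Euler: V − E + F = 2 ⇒ (2E)/3 − E + (8 + x) = 2.
Multiply by 6: 2·(2E) − 3·(2E) + 6·(8 + x) = 12, i.e. 48 + 6x − (48 + 3x) = 12.
Collecting terms: 3x = 12, so x = 4.
Then 2E = 48 + 3·4 = 60, so E = 30, V = 2E/3 = 20, F = 8 + 4 = 12.

4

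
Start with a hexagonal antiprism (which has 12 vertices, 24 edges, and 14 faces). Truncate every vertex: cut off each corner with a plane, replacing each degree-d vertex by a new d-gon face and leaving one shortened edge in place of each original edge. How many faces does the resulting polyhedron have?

26

Truncation replaces each original edge-end by a new vertex, so V′ = 2E = 48.
Each original edge survives, and each old vertex of degree d contributes d new edges; summing degrees gives Σd = 2E, so E′ = E + 2E = 3E = 72.
Each original face survives and each original vertex becomes one new face: F′ = F + V = 26.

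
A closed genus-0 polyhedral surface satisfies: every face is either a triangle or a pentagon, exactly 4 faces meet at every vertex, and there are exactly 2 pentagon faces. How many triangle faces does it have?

Let x be the number of triangles; then F = 2 + x.
Edge–face incidences: 2E = 5·2 + 3·x = 10 + 3x.
Every vertex has degree 4, so 4V = 2E.
Euler: V − E + F = 2 ⇒ (2E)/4 − E + (2 + x) = 2.
Multiply by 8: 2·(2E) − 4·(2E) + 8·(2 + x) = 16, i.e. 16 + 8x − 2·(10 + 3x) = 16.
Collecting terms: 2x − 4 = 16, so 2x = 20, so x = 10.
Then 2E = 10 + 3·10 = 40, so E = 20, V = 2E/4 = 10, F = 2 + 10 = 12.

10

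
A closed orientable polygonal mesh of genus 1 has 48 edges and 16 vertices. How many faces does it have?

For a closed orientable surface of genus 1, χ = 2 − 2·1 = 0.
F = 0 − V + E = 0 − 16 + 48 = 32.

32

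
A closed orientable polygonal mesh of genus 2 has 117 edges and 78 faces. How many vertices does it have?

For a closed orientable surface of genus 2, χ = 2 − 2·2 = -2.
V = -2 + E − F = -2 + 117 − 78 = 37.

37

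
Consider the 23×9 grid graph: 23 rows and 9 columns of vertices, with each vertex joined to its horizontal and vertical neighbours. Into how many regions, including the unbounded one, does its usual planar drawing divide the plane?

177

The grid has V = 23·9 = 207 vertices and E = 23·8 + 9·22 = 382 edges.
F = 2 − V + E = 2 − 207 + 382 = 177.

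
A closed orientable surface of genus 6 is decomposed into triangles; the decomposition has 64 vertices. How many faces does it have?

148

χ = 2 − 2·6 = -10, and every face is a triangle so 3F = 2E.
V − E + F = -10 with E = 3F/2 gives 64 − (3/2 − 1)·F = -10, so F = 148 and E = 222.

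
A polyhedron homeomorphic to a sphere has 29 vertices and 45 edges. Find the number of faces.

Here V − E + F = 2.
F = 2 − V + E = 2 − 29 + 45 = 18.

18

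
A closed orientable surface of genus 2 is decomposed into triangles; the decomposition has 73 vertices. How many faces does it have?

χ = 2 − 2·2 = -2, and every face is a triangle so 3F = 2E.
V − E + F = -2 with E = 3F/2 gives 73 − (3/2 − 1)·F = -2, so F = 150 and E = 225.

150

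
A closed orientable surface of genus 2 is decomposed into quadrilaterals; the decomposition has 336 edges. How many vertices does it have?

χ = 2 − 2·2 = -2, and every face is a square so 4F = 2E.
F = 2E/4 = 168. Then V = -2 + E − F = -2 + 336 − 168 = 166.

166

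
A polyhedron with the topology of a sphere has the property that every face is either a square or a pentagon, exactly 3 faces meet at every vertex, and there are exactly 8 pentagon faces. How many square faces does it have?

2

Let x be the number of squares; then F = 8 + x.
Edge–face incidences: 2E = 5·8 + 4·x = 40 + 4x.
Every vertex has degree 3, so 3V = 2E.
Euler: V − E + F = 2 ⇒ (2E)/3 − E + (8 + x) = 2.
Multiply by 6: 2·(2E) − 3·(2E) + 6·(8 + x) = 12, i.e. 48 + 6x − (40 + 4x) = 12.
Collecting terms: 2x + 8 = 12, so 2x = 4, so x = 2.
Then 2E = 40 + 4·2 = 48, so E = 24, V = 2E/3 = 16, F = 8 + 2 = 10.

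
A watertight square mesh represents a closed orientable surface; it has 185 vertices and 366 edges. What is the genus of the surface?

0

Every face is a square and each edge borders two faces, so 4F = 2·366, giving F = 183.
χ = V − E + F = 185 − 366 + 183 = 2.
For a closed orientable surface χ = 2 − 2g, so g = (2 − (2))/2 = 0.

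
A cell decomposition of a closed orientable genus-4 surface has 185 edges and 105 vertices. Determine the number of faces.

For a closed orientable surface of genus 4, χ = 2 − 2·4 = -6.
F = -6 − V + E = -6 − 105 + 185 = 74.

74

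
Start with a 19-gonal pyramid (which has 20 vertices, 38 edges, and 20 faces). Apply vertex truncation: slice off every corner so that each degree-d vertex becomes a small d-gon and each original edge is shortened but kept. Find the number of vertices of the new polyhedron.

76

Truncation replaces each original edge-end by a new vertex, so V′ = 2E = 76.
Each original edge survives, and each old vertex of degree d contributes d new edges; summing degrees gives Σd = 2E, so E′ = E + 2E = 3E = 114.
Each original face survives and each original vertex becomes one new face: F′ = F + V = 40.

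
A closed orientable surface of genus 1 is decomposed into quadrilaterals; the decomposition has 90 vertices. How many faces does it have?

χ = 2 − 2·1 = 0, and every face is a square so 4F = 2E.
V − E + F = 0 with E = 4F/2 gives 90 − (4/2 − 1)·F = 0, so F = 90 and E = 180.

90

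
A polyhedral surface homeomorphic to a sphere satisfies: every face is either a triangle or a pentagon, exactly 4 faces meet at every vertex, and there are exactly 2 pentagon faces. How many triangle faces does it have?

Let x be the number of triangles; then F = 2 + x.
Edge–face incidences: 2E = 5·2 + 3·x = 10 + 3x.
Every vertex has degree 4, so 4V = 2E.
Euler: V − E + F = 2 ⇒ (2E)/4 − E + (2 + x) = 2.
Multiply by 8: 2·(2E) − 4·(2E) + 8·(2 + x) = 16, i.e. 16 + 8x − 2·(10 + 3x) = 16.
Collecting terms: 2x − 4 = 16, so 2x = 20, so x = 10.
Then 2E = 10 + 3·10 = 40, so E = 20, V = 2E/4 = 10, F = 2 + 10 = 12.

10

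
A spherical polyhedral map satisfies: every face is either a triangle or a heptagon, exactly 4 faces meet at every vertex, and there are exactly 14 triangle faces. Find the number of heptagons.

Let x be the number of heptagons; then F = 14 + x.
Edge–face incidences: 2E = 3·14 + 7·x = 42 + 7x.
Every vertex has degree 4, so 4V = 2E.
Euler: V − E + F = 2 ⇒ (2E)/4 − E + (14 + x) = 2.
Multiply by 8: 2·(2E) − 4·(2E) + 8·(14 + x) = 16, i.e. 112 + 8x − 2·(42 + 7x) = 16.
Collecting terms: −6x + 28 = 16, so −6x = −12, so x = 2.
Then 2E = 42 + 7·2 = 56, so E = 28, V = 2E/4 = 14, F = 14 + 2 = 16.

2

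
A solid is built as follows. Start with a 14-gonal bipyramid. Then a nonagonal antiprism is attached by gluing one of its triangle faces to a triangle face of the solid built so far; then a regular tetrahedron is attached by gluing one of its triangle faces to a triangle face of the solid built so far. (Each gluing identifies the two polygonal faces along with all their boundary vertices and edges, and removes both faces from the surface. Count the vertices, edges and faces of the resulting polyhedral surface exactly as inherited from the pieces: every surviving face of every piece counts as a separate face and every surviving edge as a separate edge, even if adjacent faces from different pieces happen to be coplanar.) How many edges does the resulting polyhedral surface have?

A 14-gonal bipyramid: V=16, E=42, F=28.
Attach a nonagonal antiprism (V=18, E=36, F=20) along a 3-gon: merge 3 vertices and 3 edges, delete both glued faces → V=31, E=75, F=46.
Attach a regular tetrahedron (V=4, E=6, F=4) along a 3-gon: merge 3 vertices and 3 edges, delete both glued faces → V=32, E=78, F=48.
Check: V − E + F = 32 − 78 + 48 = 2.

78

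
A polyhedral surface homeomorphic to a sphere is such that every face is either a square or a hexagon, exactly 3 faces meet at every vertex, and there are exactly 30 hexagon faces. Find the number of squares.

6

Let x be the number of squares; then F = 30 + x.
Edge–face incidences: 2E = 6·30 + 4·x = 180 + 4x.
Every vertex has degree 3, so 3V = 2E.
Euler: V − E + F = 2 ⇒ (2E)/3 − E + (30 + x) = 2.
Multiply by 6: 2·(2E) − 3·(2E) + 6·(30 + x) = 12, i.e. 180 + 6x − (180 + 4x) = 12.
Collecting terms: 2x = 12, so x = 6.
Then 2E = 180 + 4·6 = 204, so E = 102, V = 2E/3 = 68, F = 30 + 6 = 36.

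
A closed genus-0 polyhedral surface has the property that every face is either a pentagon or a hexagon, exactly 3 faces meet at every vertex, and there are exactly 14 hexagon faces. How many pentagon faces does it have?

Let x be the number of pentagons; then F = 14 + x.
Edge–face incidences: 2E = 6·14 + 5·x = 84 + 5x.
Every vertex has degree 3, so 3V = 2E.
Euler: V − E + F = 2 ⇒ (2E)/3 − E + (14 + x) = 2.
Multiply by 6: 2·(2E) − 3·(2E) + 6·(14 + x) = 12, i.e. 84 + 6x − (84 + 5x) = 12.
Collecting terms: x = 12.
Then 2E = 84 + 5·12 = 144, so E = 72, V = 2E/3 = 48, F = 14 + 12 = 26.

12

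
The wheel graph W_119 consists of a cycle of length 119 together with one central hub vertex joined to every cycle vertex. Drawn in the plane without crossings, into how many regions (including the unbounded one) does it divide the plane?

120

W_119 has V = 119 + 1 = 120 vertices and E = 2·119 = 238 edges.
By Euler's formula F = 2 − V + E = 2 − 120 + 238 = 120.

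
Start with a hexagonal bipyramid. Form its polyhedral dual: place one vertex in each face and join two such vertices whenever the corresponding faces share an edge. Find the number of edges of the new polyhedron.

18

The base solid has V = 8, E = 18, F = 12.
The dual swaps V and F and preserves E: V′ = F = 12, E′ = E = 18, F′ = V = 8.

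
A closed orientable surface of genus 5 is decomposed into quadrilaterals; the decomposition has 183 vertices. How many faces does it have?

191

χ = 2 − 2·5 = -8, and every face is a square so 4F = 2E.
V − E + F = -8 with E = 4F/2 gives 183 − (4/2 − 1)·F = -8, so F = 191 and E = 382.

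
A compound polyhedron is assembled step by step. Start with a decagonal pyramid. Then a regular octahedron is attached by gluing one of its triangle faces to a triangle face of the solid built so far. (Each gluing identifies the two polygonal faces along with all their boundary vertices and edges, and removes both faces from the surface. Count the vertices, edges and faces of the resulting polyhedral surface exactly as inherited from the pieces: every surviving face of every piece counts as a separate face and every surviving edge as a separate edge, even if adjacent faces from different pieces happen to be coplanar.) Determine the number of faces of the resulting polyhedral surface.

A decagonal pyramid: V=11, E=20, F=11.
Attach a regular octahedron (V=6, E=12, F=8) along a 3-gon: merge 3 vertices and 3 edges, delete both glued faces → V=14, E=29, F=17.
Check: V − E + F = 14 − 29 + 17 = 2.

17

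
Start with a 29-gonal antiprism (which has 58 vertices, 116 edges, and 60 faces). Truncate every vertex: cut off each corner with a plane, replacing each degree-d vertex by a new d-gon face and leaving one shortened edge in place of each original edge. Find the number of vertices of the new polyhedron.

232

Truncation replaces each original edge-end by a new vertex, so V′ = 2E = 232.
Each original edge survives, and each old vertex of degree d contributes d new edges; summing degrees gives Σd = 2E, so E′ = E + 2E = 3E = 348.
Each original face survives and each original vertex becomes one new face: F′ = F + V = 118.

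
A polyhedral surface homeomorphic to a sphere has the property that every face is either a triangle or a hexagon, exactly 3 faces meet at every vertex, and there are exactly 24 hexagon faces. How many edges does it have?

Let x be the number of triangles; then F = 24 + x.
Edge–face incidences: 2E = 6·24 + 3·x = 144 + 3x.
Every vertex has degree 3, so 3V = 2E.
Euler: V − E + F = 2 ⇒ (2E)/3 − E + (24 + x) = 2.
Multiply by 6: 2·(2E) − 3·(2E) + 6·(24 + x) = 12, i.e. 144 + 6x − (144 + 3x) = 12.
Collecting terms: 3x = 12, so x = 4.
Then 2E = 144 + 3·4 = 156, so E = 78, V = 2E/3 = 52, F = 24 + 4 = 28.

78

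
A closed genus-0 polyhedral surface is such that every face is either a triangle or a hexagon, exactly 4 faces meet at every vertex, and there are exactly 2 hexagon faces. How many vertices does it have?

12

Let x be the number of triangles; then F = 2 + x.
Edge–face incidences: 2E = 6·2 + 3·x = 12 + 3x.
Every vertex has degree 4, so 4V = 2E.
Euler: V − E + F = 2 ⇒ (2E)/4 − E + (2 + x) = 2.
Multiply by 8: 2·(2E) − 4·(2E) + 8·(2 + x) = 16, i.e. 16 + 8x − 2·(12 + 3x) = 16.
Collecting terms: 2x − 8 = 16, so 2x = 24, so x = 12.
Then 2E = 12 + 3·12 = 48, so E = 24, V = 2E/4 = 12, F = 2 + 12 = 14.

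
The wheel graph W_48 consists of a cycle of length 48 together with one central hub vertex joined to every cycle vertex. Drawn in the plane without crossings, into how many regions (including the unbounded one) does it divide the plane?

49

W_48 has V = 48 + 1 = 49 vertices and E = 2·48 = 96 edges.
By Euler's formula F = 2 − V + E = 2 − 49 + 96 = 49.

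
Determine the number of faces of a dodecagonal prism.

14

A prism on an n-gon has two n-gon bases and n rectangular sides: V = 2·12 = 24, E = 3·12 = 36, F = 12 + 2 = 14.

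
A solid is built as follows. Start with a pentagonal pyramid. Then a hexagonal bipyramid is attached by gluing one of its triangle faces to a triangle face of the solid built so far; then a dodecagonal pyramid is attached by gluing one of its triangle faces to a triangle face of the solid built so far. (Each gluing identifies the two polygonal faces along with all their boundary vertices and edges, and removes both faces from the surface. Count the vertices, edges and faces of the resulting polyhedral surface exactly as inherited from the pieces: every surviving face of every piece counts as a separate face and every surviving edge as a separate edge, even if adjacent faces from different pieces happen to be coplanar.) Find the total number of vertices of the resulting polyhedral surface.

A pentagonal pyramid: V=6, E=10, F=6.
Attach a hexagonal bipyramid (V=8, E=18, F=12) along a 3-gon: merge 3 vertices and 3 edges, delete both glued faces → V=11, E=25, F=16.
Attach a dodecagonal pyramid (V=13, E=24, F=13) along a 3-gon: merge 3 vertices and 3 edges, delete both glued faces → V=21, E=46, F=27.
Check: V − E + F = 21 − 46 + 27 = 2.

21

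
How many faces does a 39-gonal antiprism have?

80

An antiprism on an n-gon has two n-gon caps and 2n triangles: V = 2·39 = 78, E = 4·39 = 156, F = 2·39 + 2 = 80.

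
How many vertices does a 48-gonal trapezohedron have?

98

The n-trapezohedron (dual of the n-antiprism) has V = 2·48 + 2 = 98, E = 4·48 = 192, F = 2·48 = 96.
Check: V − E + F = 98 − 192 + 96 = 2.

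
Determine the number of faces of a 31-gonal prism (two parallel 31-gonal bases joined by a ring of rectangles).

A prism on an n-gon has two n-gon bases and n rectangular sides: V = 2·31 = 62, E = 3·31 = 93, F = 31 + 2 = 33.
Check: V − E + F = 62 − 93 + 33 = 2.

33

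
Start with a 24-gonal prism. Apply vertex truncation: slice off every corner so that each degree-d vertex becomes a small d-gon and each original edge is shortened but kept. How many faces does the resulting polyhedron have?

The base solid has V = 48, E = 72, F = 26.
Truncation replaces each original edge-end by a new vertex, so V′ = 2E = 144.
Each original edge survives, and each old vertex of degree d contributes d new edges; summing degrees gives Σd = 2E, so E′ = E + 2E = 3E = 216.
Each original face survives and each original vertex becomes one new face: F′ = F + V = 74.

74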